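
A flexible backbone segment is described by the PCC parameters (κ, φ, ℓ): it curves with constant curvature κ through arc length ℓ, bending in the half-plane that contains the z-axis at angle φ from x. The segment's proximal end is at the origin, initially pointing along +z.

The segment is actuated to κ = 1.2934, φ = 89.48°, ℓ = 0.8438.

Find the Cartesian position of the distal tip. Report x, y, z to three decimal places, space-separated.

θ = κ·ℓ = 1.2934 × 0.8438 = 1.09137 rad
ρ = (1 − cos θ)/κ = (1 − 0.46127)/1.2934 = 0.41652
z = sin θ / κ = 0.88726/1.2934 = 0.68599
x = ρ cos φ = 0.41652 × cos(89.48°) = 0.00378
y = ρ sin φ = 0.41652 × sin(89.48°) = 0.41651

0.004 0.417 0.686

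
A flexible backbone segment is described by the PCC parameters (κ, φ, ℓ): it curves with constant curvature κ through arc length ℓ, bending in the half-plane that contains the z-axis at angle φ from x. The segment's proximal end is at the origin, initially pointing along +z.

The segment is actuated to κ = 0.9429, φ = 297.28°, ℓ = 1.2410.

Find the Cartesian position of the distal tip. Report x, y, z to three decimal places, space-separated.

0.297 -0.575 0.977

θ = κ·ℓ = 0.9429 × 1.2410 = 1.17014 rad
ρ = (1 − cos θ)/κ = (1 − 0.39002)/0.9429 = 0.64692
z = sin θ / κ = 0.92080/0.9429 = 0.97657
x = ρ cos φ = 0.64692 × cos(297.28°) = 0.29651
y = ρ sin φ = 0.64692 × sin(297.28°) = -0.57496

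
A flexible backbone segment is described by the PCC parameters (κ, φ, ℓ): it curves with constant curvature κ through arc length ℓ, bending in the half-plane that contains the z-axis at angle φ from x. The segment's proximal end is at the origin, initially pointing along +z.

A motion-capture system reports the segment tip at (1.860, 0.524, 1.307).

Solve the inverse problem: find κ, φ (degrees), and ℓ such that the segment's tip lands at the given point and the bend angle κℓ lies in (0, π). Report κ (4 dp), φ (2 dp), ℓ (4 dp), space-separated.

ρ = √(x²+y²) = √(1.860² + 0.524²) = 1.93240
φ = atan2(y, x) mod 360° = atan2(0.524, 1.860) = 15.7336°
|p|² = ρ² + z² = 1.93240² + 1.307² = 5.44243
κ = 2ρ / |p|² = 2×1.93240 / 5.44243 = 0.71013
θ = 2·atan2(ρ, z) = 2·atan2(1.93240, 1.307) = 1.95223 rad
ℓ = θ/κ = 1.95223/0.71013 = 2.74913

0.7101 15.73 2.7491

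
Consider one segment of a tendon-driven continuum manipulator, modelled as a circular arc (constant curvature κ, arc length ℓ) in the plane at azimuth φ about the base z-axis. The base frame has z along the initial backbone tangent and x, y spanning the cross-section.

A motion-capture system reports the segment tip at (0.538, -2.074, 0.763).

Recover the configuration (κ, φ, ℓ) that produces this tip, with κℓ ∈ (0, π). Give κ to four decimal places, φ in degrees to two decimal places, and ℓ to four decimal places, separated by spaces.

ρ = √(x²+y²) = √(0.538² + -2.074²) = 2.14264
φ = atan2(y, x) mod 360° = atan2(-2.074, 0.538) = 284.5421°
|p|² = ρ² + z² = 2.14264² + 0.763² = 5.17309
κ = 2ρ / |p|² = 2×2.14264 / 5.17309 = 0.82838
θ = 2·atan2(ρ, z) = 2·atan2(2.14264, 0.763) = 2.45739 rad
ℓ = θ/κ = 2.45739/0.82838 = 2.96650

0.8284 284.54 2.9665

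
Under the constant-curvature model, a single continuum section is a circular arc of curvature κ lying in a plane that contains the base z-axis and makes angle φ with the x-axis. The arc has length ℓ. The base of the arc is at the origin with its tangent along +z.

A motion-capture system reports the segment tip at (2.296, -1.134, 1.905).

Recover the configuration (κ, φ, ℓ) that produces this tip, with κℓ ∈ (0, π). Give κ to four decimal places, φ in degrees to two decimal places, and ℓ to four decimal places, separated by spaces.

0.5028 333.72 3.7043

ρ = √(x²+y²) = √(2.296² + -1.134²) = 2.56078
φ = atan2(y, x) mod 360° = atan2(-1.134, 2.296) = 333.7151°
|p|² = ρ² + z² = 2.56078² + 1.905² = 10.18660
κ = 2ρ / |p|² = 2×2.56078 / 10.18660 = 0.50277
θ = 2·atan2(ρ, z) = 2·atan2(2.56078, 1.905) = 1.86240 rad
ℓ = θ/κ = 1.86240/0.50277 = 3.70426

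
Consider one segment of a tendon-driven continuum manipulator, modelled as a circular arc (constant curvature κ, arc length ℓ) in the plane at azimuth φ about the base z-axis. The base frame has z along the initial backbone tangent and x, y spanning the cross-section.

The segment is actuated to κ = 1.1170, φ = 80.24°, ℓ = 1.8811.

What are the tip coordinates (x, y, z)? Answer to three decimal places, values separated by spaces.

0.229 1.329 0.772

θ = κ·ℓ = 1.1170 × 1.8811 = 2.10119 rad
ρ = (1 − cos θ)/κ = (1 − -0.50587)/1.1170 = 1.34814
z = sin θ / κ = 0.86261/1.1170 = 0.77225
x = ρ cos φ = 1.34814 × cos(80.24°) = 0.22854
y = ρ sin φ = 1.34814 × sin(80.24°) = 1.32863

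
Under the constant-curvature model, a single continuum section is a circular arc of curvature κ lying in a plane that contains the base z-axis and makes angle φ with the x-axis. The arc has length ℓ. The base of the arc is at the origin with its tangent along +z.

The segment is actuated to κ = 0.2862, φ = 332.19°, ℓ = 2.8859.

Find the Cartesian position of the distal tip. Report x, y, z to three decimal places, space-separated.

0.996 -0.525 2.569

θ = κ·ℓ = 0.2862 × 2.8859 = 0.82594 rad
ρ = (1 − cos θ)/κ = (1 − 0.67786)/0.2862 = 1.12557
z = sin θ / κ = 0.73519/0.2862 = 2.56879
x = ρ cos φ = 1.12557 × cos(332.19°) = 0.99556
y = ρ sin φ = 1.12557 × sin(332.19°) = -0.52512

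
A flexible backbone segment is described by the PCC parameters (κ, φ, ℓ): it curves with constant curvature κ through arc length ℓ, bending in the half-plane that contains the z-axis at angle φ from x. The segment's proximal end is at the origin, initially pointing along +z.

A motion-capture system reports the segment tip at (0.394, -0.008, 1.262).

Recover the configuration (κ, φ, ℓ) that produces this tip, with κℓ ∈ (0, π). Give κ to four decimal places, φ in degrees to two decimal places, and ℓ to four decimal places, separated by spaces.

ρ = √(x²+y²) = √(0.394² + -0.008²) = 0.39408
φ = atan2(y, x) mod 360° = atan2(-0.008, 0.394) = 358.8368°
|p|² = ρ² + z² = 0.39408² + 1.262² = 1.74794
κ = 2ρ / |p|² = 2×0.39408 / 1.74794 = 0.45091
θ = 2·atan2(ρ, z) = 2·atan2(0.39408, 1.262) = 0.60535 rad
ℓ = θ/κ = 0.60535/0.45091 = 1.34250

0.4509 358.84 1.3425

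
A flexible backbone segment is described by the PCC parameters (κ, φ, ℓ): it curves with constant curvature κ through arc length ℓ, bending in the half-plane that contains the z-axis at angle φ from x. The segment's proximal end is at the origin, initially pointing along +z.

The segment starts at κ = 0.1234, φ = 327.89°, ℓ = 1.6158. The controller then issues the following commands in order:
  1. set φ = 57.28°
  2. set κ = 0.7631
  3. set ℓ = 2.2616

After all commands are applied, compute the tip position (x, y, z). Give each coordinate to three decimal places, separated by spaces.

initial: κ=0.1234, φ=327.89°, ℓ=1.6158
cmd 1: set φ=57.28° → (κ,φ,ℓ)=(0.1234,57.28°,1.6158) → tip=(0.0868,0.1351,1.6051)
cmd 2: set κ=0.7631 → (κ,φ,ℓ)=(0.7631,57.28°,1.6158) → tip=(0.4736,0.7371,1.2364)
cmd 3: set ℓ=2.2616 → (κ,φ,ℓ)=(0.7631,57.28°,2.2616) → tip=(0.8177,1.2727,1.2947)

0.818 1.273 1.295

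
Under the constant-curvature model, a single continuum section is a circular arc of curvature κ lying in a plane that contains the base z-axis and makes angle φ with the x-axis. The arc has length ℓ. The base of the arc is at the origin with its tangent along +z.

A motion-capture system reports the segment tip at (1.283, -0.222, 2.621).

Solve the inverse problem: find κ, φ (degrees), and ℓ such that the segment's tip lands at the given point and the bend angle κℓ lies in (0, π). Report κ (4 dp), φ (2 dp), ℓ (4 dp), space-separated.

ρ = √(x²+y²) = √(1.283² + -0.222²) = 1.30206
φ = atan2(y, x) mod 360° = atan2(-0.222, 1.283) = 350.1832°
|p|² = ρ² + z² = 1.30206² + 2.621² = 8.56501
κ = 2ρ / |p|² = 2×1.30206 / 8.56501 = 0.30404
θ = 2·atan2(ρ, z) = 2·atan2(1.30206, 2.621) = 0.92214 rad
ℓ = θ/κ = 0.92214/0.30404 = 3.03293

0.3040 350.18 3.0329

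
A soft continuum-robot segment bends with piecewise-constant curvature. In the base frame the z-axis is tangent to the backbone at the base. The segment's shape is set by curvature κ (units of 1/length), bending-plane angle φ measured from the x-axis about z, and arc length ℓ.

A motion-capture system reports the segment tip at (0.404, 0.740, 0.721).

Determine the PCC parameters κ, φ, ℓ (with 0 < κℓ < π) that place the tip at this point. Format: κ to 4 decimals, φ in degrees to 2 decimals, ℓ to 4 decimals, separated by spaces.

1.3702 61.37 1.2601

ρ = √(x²+y²) = √(0.404² + 0.740²) = 0.84310
φ = atan2(y, x) mod 360° = atan2(0.740, 0.404) = 61.3678°
|p|² = ρ² + z² = 0.84310² + 0.721² = 1.23066
κ = 2ρ / |p|² = 2×0.84310 / 1.23066 = 1.37016
θ = 2·atan2(ρ, z) = 2·atan2(0.84310, 0.721) = 1.72661 rad
ℓ = θ/κ = 1.72661/1.37016 = 1.26015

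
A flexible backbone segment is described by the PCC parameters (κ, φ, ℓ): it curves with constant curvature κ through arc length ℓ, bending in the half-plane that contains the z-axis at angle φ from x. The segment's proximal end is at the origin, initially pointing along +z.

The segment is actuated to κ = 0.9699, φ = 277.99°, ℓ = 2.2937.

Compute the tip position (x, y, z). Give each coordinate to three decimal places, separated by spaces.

0.230 -1.642 0.818

θ = κ·ℓ = 0.9699 × 2.2937 = 2.22466 rad
ρ = (1 − cos θ)/κ = (1 − -0.60826)/0.9699 = 1.65817
z = sin θ / κ = 0.79374/0.9699 = 0.81837
x = ρ cos φ = 1.65817 × cos(277.99°) = 0.23049
y = ρ sin φ = 1.65817 × sin(277.99°) = -1.64207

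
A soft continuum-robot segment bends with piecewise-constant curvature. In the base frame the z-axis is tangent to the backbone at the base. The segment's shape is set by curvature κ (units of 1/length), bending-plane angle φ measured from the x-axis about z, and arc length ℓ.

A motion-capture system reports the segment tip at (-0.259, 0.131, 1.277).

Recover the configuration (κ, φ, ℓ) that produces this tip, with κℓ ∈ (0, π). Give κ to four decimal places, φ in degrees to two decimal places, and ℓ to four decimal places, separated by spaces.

0.3385 153.17 1.3205

ρ = √(x²+y²) = √(-0.259² + 0.131²) = 0.29024
φ = atan2(y, x) mod 360° = atan2(0.131, -0.259) = 153.1701°
|p|² = ρ² + z² = 0.29024² + 1.277² = 1.71497
κ = 2ρ / |p|² = 2×0.29024 / 1.71497 = 0.33848
θ = 2·atan2(ρ, z) = 2·atan2(0.29024, 1.277) = 0.44698 rad
ℓ = θ/κ = 0.44698/0.33848 = 1.32053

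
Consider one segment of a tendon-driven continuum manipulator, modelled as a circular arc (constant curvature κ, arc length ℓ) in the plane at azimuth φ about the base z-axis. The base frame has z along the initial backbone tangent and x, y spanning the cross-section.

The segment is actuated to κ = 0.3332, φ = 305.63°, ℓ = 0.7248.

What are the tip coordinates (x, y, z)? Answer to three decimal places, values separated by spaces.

0.051 -0.071 0.718

θ = κ·ℓ = 0.3332 × 0.7248 = 0.24150 rad
ρ = (1 − cos θ)/κ = (1 − 0.97098)/0.3332 = 0.08710
z = sin θ / κ = 0.23916/0.3332 = 0.71777
x = ρ cos φ = 0.08710 × cos(305.63°) = 0.05074
y = ρ sin φ = 0.08710 × sin(305.63°) = -0.07079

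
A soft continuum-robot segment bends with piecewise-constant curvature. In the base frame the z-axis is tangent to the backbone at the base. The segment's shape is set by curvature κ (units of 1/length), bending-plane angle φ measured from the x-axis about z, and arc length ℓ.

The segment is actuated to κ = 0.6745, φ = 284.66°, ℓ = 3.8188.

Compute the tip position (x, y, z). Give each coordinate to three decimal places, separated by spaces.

0.692 -2.645 0.795

θ = κ·ℓ = 0.6745 × 3.8188 = 2.57578 rad
ρ = (1 − cos θ)/κ = (1 − -0.84415)/0.6745 = 2.73410
z = sin θ / κ = 0.53610/0.6745 = 0.79481
x = ρ cos φ = 2.73410 × cos(284.66°) = 0.69195
y = ρ sin φ = 2.73410 × sin(284.66°) = -2.64509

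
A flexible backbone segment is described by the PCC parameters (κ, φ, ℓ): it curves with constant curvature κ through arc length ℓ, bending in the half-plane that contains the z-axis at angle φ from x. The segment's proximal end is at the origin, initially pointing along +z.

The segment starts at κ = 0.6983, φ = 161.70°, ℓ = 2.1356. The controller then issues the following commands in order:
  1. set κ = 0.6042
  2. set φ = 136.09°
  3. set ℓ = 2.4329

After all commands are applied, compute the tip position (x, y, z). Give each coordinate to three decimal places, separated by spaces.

-1.072 1.032 1.647

initial: κ=0.6983, φ=161.70°, ℓ=2.1356
cmd 1: set κ=0.6042 → (κ,φ,ℓ)=(0.6042,161.70°,2.1356) → tip=(-1.1364,0.3758,1.5904)
cmd 2: set φ=136.09° → (κ,φ,ℓ)=(0.6042,136.09°,2.1356) → tip=(-0.8623,0.8301,1.5904)
cmd 3: set ℓ=2.4329 → (κ,φ,ℓ)=(0.6042,136.09°,2.4329) → tip=(-1.0723,1.0323,1.6467)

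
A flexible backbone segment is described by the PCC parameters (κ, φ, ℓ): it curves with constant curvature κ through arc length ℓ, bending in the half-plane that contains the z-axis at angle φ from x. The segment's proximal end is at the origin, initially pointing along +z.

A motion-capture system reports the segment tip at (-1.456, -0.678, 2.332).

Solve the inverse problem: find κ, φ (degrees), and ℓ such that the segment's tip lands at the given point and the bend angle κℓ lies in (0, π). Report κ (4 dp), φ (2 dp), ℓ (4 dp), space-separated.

0.4006 204.97 3.0108

ρ = √(x²+y²) = √(-1.456² + -0.678²) = 1.60612
φ = atan2(y, x) mod 360° = atan2(-0.678, -1.456) = 204.9695°
|p|² = ρ² + z² = 1.60612² + 2.332² = 8.01784
κ = 2ρ / |p|² = 2×1.60612 / 8.01784 = 0.40064
θ = 2·atan2(ρ, z) = 2·atan2(1.60612, 2.332) = 1.20624 rad
ℓ = θ/κ = 1.20624/0.40064 = 3.01082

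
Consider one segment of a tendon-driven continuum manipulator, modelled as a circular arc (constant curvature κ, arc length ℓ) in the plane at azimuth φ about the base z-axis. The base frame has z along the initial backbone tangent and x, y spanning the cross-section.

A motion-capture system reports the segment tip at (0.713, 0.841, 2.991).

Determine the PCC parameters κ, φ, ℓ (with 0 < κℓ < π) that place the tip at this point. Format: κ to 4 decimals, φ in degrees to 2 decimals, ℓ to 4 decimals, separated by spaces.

0.2170 49.71 3.2550

ρ = √(x²+y²) = √(0.713² + 0.841²) = 1.10257
φ = atan2(y, x) mod 360° = atan2(0.841, 0.713) = 49.7087°
|p|² = ρ² + z² = 1.10257² + 2.991² = 10.16173
κ = 2ρ / |p|² = 2×1.10257 / 10.16173 = 0.21700
θ = 2·atan2(ρ, z) = 2·atan2(1.10257, 2.991) = 0.70634 rad
ℓ = θ/κ = 0.70634/0.21700 = 3.25499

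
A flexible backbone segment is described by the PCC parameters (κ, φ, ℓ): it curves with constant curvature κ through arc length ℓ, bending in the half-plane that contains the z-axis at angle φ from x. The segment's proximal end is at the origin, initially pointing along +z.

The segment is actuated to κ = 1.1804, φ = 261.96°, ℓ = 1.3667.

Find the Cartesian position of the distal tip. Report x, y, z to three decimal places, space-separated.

θ = κ·ℓ = 1.1804 × 1.3667 = 1.61325 rad
ρ = (1 − cos θ)/κ = (1 − -0.04244)/1.1804 = 0.88313
z = sin θ / κ = 0.99910/1.1804 = 0.84641
x = ρ cos φ = 0.88313 × cos(261.96°) = -0.12352
y = ρ sin φ = 0.88313 × sin(261.96°) = -0.87445

-0.124 -0.874 0.846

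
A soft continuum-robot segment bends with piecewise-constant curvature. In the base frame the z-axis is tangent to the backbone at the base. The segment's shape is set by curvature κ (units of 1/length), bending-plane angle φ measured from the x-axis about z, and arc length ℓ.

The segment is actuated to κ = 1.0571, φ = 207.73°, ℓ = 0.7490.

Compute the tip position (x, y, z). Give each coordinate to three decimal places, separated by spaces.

θ = κ·ℓ = 1.0571 × 0.7490 = 0.79177 rad
ρ = (1 − cos θ)/κ = (1 − 0.70259)/1.0571 = 0.28135
z = sin θ / κ = 0.71160/1.0571 = 0.67316
x = ρ cos φ = 0.28135 × cos(207.73°) = -0.24903
y = ρ sin φ = 0.28135 × sin(207.73°) = -0.13091

-0.249 -0.131 0.673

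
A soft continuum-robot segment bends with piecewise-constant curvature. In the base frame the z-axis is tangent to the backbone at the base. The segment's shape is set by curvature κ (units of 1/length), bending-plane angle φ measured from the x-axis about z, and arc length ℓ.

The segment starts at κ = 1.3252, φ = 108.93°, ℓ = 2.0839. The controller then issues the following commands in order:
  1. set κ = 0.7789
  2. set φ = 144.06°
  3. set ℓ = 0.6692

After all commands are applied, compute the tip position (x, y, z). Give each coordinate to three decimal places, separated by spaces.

initial: κ=1.3252, φ=108.93°, ℓ=2.0839
cmd 1: set κ=0.7789 → (κ,φ,ℓ)=(0.7789,108.93°,2.0839) → tip=(-0.4383,1.2780,1.2821)
cmd 2: set φ=144.06° → (κ,φ,ℓ)=(0.7789,144.06°,2.0839) → tip=(-1.0938,0.7930,1.2821)
cmd 3: set ℓ=0.6692 → (κ,φ,ℓ)=(0.7789,144.06°,0.6692) → tip=(-0.1380,0.1001,0.6393)

-0.138 0.100 0.639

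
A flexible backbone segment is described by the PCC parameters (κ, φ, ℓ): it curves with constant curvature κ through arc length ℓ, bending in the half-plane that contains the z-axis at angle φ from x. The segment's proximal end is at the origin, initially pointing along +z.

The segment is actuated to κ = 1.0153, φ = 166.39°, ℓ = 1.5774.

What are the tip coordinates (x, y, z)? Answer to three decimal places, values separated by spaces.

-0.987 0.239 0.984

θ = κ·ℓ = 1.0153 × 1.5774 = 1.60153 rad
ρ = (1 − cos θ)/κ = (1 − -0.03073)/1.0153 = 1.01520
z = sin θ / κ = 0.99953/1.0153 = 0.98447
x = ρ cos φ = 1.01520 × cos(166.39°) = -0.98669
y = ρ sin φ = 1.01520 × sin(166.39°) = 0.23889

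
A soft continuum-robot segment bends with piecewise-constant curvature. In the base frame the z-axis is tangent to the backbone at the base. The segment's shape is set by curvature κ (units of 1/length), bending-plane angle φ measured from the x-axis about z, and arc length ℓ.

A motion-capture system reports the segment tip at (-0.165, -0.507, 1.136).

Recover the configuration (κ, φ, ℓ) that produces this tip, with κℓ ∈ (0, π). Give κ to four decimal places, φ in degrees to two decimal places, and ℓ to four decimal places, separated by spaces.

0.6771 251.97 1.2961

ρ = √(x²+y²) = √(-0.165² + -0.507²) = 0.53317
φ = atan2(y, x) mod 360° = atan2(-0.507, -0.165) = 251.9728°
|p|² = ρ² + z² = 0.53317² + 1.136² = 1.57477
κ = 2ρ / |p|² = 2×0.53317 / 1.57477 = 0.67714
θ = 2·atan2(ρ, z) = 2·atan2(0.53317, 1.136) = 0.87765 rad
ℓ = θ/κ = 0.87765/0.67714 = 1.29610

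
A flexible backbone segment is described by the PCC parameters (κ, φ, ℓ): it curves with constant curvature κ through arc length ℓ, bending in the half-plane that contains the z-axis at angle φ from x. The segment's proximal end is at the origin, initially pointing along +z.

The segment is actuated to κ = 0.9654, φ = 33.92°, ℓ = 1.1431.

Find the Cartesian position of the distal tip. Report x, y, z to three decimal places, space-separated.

θ = κ·ℓ = 0.9654 × 1.1431 = 1.10355 rad
ρ = (1 − cos θ)/κ = (1 − 0.45043)/0.9654 = 0.56927
z = sin θ / κ = 0.89281/0.9654 = 0.92481
x = ρ cos φ = 0.56927 × cos(33.92°) = 0.47239
y = ρ sin φ = 0.56927 × sin(33.92°) = 0.31767

0.472 0.318 0.925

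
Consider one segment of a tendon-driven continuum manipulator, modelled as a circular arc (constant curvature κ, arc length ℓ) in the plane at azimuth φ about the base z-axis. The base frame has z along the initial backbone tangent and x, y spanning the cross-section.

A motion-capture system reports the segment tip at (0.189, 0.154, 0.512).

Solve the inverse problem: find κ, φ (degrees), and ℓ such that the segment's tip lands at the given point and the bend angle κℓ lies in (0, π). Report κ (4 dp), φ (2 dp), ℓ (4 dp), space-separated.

1.5162 39.17 0.5862

ρ = √(x²+y²) = √(0.189² + 0.154²) = 0.24380
φ = atan2(y, x) mod 360° = atan2(0.154, 0.189) = 39.1737°
|p|² = ρ² + z² = 0.24380² + 0.512² = 0.32158
κ = 2ρ / |p|² = 2×0.24380 / 0.32158 = 1.51624
θ = 2·atan2(ρ, z) = 2·atan2(0.24380, 0.512) = 0.88880 rad
ℓ = θ/κ = 0.88880/1.51624 = 0.58619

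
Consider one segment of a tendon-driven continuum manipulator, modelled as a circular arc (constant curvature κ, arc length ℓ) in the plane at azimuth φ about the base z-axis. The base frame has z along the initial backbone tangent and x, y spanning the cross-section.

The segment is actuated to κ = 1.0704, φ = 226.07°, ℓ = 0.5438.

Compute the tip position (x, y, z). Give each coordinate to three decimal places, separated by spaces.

-0.107 -0.111 0.514

θ = κ·ℓ = 1.0704 × 0.5438 = 0.58208 rad
ρ = (1 − cos θ)/κ = (1 − 0.83532)/1.0704 = 0.15385
z = sin θ / κ = 0.54977/1.0704 = 0.51361
x = ρ cos φ = 0.15385 × cos(226.07°) = -0.10674
y = ρ sin φ = 0.15385 × sin(226.07°) = -0.11080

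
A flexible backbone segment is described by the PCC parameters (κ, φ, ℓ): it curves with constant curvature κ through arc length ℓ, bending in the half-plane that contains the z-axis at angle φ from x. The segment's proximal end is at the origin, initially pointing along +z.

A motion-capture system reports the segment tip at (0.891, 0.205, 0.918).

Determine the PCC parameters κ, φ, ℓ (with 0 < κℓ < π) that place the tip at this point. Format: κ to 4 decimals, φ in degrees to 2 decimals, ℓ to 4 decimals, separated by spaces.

ρ = √(x²+y²) = √(0.891² + 0.205²) = 0.91428
φ = atan2(y, x) mod 360° = atan2(0.205, 0.891) = 12.9570°
|p|² = ρ² + z² = 0.91428² + 0.918² = 1.67863
κ = 2ρ / |p|² = 2×0.91428 / 1.67863 = 1.08932
θ = 2·atan2(ρ, z) = 2·atan2(0.91428, 0.918) = 1.56673 rad
ℓ = θ/κ = 1.56673/1.08932 = 1.43827

1.0893 12.96 1.4383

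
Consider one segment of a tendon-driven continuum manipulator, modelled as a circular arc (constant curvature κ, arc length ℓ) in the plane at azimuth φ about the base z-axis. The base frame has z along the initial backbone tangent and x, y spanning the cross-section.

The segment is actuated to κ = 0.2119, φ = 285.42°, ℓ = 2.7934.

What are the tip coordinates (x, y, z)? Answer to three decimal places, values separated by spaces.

0.213 -0.774 2.633

θ = κ·ℓ = 0.2119 × 2.7934 = 0.59192 rad
ρ = (1 − cos θ)/κ = (1 − 0.82987)/0.2119 = 0.80288
z = sin θ / κ = 0.55796/0.2119 = 2.63311
x = ρ cos φ = 0.80288 × cos(285.42°) = 0.21348
y = ρ sin φ = 0.80288 × sin(285.42°) = -0.77398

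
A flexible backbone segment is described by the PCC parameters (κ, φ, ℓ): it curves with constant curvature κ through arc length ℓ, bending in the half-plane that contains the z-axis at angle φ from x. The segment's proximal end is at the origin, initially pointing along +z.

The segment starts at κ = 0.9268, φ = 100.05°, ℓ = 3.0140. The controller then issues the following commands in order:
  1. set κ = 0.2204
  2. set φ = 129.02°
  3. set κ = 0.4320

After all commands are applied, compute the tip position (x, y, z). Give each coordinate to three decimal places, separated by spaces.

initial: κ=0.9268, φ=100.05°, ℓ=3.0140
cmd 1: set κ=0.2204 → (κ,φ,ℓ)=(0.2204,100.05°,3.0140) → tip=(-0.1684,0.9500,2.7972)
cmd 2: set φ=129.02° → (κ,φ,ℓ)=(0.2204,129.02°,3.0140) → tip=(-0.6074,0.7496,2.7972)
cmd 3: set κ=0.4320 → (κ,φ,ℓ)=(0.4320,129.02°,3.0140) → tip=(-1.0704,1.3209,2.2317)

-1.070 1.321 2.232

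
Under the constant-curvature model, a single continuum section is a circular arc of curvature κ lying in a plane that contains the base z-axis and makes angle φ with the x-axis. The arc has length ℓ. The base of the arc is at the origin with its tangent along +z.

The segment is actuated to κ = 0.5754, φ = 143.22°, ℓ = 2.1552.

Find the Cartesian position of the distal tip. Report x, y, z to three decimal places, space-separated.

θ = κ·ℓ = 0.5754 × 2.1552 = 1.24010 rad
ρ = (1 − cos θ)/κ = (1 − 0.32470)/0.5754 = 1.17362
z = sin θ / κ = 0.94582/0.5754 = 1.64376
x = ρ cos φ = 1.17362 × cos(143.22°) = -0.94000
y = ρ sin φ = 1.17362 × sin(143.22°) = 0.70270

-0.940 0.703 1.644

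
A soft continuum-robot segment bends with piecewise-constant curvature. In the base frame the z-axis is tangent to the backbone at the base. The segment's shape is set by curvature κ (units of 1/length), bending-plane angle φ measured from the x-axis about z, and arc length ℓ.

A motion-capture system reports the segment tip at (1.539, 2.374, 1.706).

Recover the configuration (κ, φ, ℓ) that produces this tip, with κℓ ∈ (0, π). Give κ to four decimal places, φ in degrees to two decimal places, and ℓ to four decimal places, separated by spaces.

ρ = √(x²+y²) = √(1.539² + 2.374²) = 2.82920
φ = atan2(y, x) mod 360° = atan2(2.374, 1.539) = 57.0457°
|p|² = ρ² + z² = 2.82920² + 1.706² = 10.91483
κ = 2ρ / |p|² = 2×2.82920 / 10.91483 = 0.51841
θ = 2·atan2(ρ, z) = 2·atan2(2.82920, 1.706) = 2.05635 rad
ℓ = θ/κ = 2.05635/0.51841 = 3.96662

0.5184 57.05 3.9666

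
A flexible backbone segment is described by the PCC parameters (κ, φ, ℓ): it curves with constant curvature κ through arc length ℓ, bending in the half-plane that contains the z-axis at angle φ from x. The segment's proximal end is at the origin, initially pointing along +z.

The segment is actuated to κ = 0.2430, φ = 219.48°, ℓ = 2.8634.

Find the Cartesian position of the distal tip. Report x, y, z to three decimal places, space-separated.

θ = κ·ℓ = 0.2430 × 2.8634 = 0.69581 rad
ρ = (1 − cos θ)/κ = (1 − 0.76754)/0.2430 = 0.95664
z = sin θ / κ = 0.64100/0.2430 = 2.63788
x = ρ cos φ = 0.95664 × cos(219.48°) = -0.73838
y = ρ sin φ = 0.95664 × sin(219.48°) = -0.60824

-0.738 -0.608 2.638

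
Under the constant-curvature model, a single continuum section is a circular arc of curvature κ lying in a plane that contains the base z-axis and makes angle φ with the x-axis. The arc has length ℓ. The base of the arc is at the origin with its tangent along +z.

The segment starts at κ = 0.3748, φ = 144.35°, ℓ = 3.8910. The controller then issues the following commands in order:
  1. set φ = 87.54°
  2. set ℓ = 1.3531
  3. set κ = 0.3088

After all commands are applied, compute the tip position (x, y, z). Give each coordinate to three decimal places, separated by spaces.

0.012 0.278 1.314

initial: κ=0.3748, φ=144.35°, ℓ=3.8910
cmd 1: set φ=87.54° → (κ,φ,ℓ)=(0.3748,87.54°,3.8910) → tip=(0.1017,2.3665,2.6512)
cmd 2: set ℓ=1.3531 → (κ,φ,ℓ)=(0.3748,87.54°,1.3531) → tip=(0.0144,0.3355,1.2958)
cmd 3: set κ=0.3088 → (κ,φ,ℓ)=(0.3088,87.54°,1.3531) → tip=(0.0120,0.2783,1.3141)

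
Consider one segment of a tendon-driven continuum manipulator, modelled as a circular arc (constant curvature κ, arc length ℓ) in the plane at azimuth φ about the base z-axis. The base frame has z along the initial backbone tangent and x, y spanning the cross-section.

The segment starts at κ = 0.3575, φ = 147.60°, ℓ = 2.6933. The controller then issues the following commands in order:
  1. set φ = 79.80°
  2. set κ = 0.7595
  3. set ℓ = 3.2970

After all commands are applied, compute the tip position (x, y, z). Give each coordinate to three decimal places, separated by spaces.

0.421 2.337 0.784

initial: κ=0.3575, φ=147.60°, ℓ=2.6933
cmd 1: set φ=79.80° → (κ,φ,ℓ)=(0.3575,79.80°,2.6933) → tip=(0.2124,1.1805,2.2960)
cmd 2: set κ=0.7595 → (κ,φ,ℓ)=(0.7595,79.80°,2.6933) → tip=(0.3397,1.8882,1.1710)
cmd 3: set ℓ=3.2970 → (κ,φ,ℓ)=(0.7595,79.80°,3.2970) → tip=(0.4205,2.3372,0.7837)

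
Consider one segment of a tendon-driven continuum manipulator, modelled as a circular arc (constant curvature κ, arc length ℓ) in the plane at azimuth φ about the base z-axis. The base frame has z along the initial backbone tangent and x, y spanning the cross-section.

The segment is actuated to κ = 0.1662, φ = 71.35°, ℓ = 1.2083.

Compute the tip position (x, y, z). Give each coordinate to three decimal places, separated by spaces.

θ = κ·ℓ = 0.1662 × 1.2083 = 0.20082 rad
ρ = (1 − cos θ)/κ = (1 − 0.97990)/0.1662 = 0.12092
z = sin θ / κ = 0.19947/0.1662 = 1.20019
x = ρ cos φ = 0.12092 × cos(71.35°) = 0.03867
y = ρ sin φ = 0.12092 × sin(71.35°) = 0.11457

0.039 0.115 1.200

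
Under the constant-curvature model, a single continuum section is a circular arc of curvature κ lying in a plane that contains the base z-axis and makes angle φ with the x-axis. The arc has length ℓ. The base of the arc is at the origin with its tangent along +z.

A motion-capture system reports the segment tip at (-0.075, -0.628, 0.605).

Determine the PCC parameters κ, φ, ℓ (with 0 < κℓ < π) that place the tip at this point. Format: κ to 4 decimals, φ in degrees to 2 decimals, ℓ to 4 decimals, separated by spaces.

1.6513 263.19 0.9781

ρ = √(x²+y²) = √(-0.075² + -0.628²) = 0.63246
φ = atan2(y, x) mod 360° = atan2(-0.628, -0.075) = 263.1896°
|p|² = ρ² + z² = 0.63246² + 0.605² = 0.76603
κ = 2ρ / |p|² = 2×0.63246 / 0.76603 = 1.65127
θ = 2·atan2(ρ, z) = 2·atan2(0.63246, 0.605) = 1.61517 rad
ℓ = θ/κ = 1.61517/1.65127 = 0.97814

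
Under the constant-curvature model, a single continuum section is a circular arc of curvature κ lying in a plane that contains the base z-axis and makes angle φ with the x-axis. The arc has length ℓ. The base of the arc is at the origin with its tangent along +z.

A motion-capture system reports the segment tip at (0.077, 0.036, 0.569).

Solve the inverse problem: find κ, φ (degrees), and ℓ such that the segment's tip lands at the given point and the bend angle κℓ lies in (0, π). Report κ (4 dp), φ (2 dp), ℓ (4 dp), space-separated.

ρ = √(x²+y²) = √(0.077² + 0.036²) = 0.08500
φ = atan2(y, x) mod 360° = atan2(0.036, 0.077) = 25.0576°
|p|² = ρ² + z² = 0.08500² + 0.569² = 0.33099
κ = 2ρ / |p|² = 2×0.08500 / 0.33099 = 0.51362
θ = 2·atan2(ρ, z) = 2·atan2(0.08500, 0.569) = 0.29658 rad
ℓ = θ/κ = 0.29658/0.51362 = 0.57743

0.5136 25.06 0.5774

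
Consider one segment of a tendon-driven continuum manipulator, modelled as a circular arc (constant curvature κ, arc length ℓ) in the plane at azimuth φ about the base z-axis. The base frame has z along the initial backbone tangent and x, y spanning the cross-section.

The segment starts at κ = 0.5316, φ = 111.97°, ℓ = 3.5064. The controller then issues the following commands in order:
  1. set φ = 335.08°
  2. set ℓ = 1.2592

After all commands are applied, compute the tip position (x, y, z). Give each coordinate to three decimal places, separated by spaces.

0.368 -0.171 1.167

initial: κ=0.5316, φ=111.97°, ℓ=3.5064
cmd 1: set φ=335.08° → (κ,φ,ℓ)=(0.5316,335.08°,3.5064) → tip=(2.1990,-1.0217,1.8008)
cmd 2: set ℓ=1.2592 → (κ,φ,ℓ)=(0.5316,335.08°,1.2592) → tip=(0.3681,-0.1710,1.1672)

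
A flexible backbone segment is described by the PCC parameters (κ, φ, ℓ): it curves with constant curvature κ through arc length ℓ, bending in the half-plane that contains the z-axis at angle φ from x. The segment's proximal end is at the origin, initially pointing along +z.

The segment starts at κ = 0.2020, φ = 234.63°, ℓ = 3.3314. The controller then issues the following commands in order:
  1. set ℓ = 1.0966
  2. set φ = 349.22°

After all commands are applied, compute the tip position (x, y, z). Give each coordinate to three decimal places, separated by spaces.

initial: κ=0.2020, φ=234.63°, ℓ=3.3314
cmd 1: set ℓ=1.0966 → (κ,φ,ℓ)=(0.2020,234.63°,1.0966) → tip=(-0.0700,-0.0986,1.0877)
cmd 2: set φ=349.22° → (κ,φ,ℓ)=(0.2020,349.22°,1.0966) → tip=(0.1188,-0.0226,1.0877)

0.119 -0.023 1.088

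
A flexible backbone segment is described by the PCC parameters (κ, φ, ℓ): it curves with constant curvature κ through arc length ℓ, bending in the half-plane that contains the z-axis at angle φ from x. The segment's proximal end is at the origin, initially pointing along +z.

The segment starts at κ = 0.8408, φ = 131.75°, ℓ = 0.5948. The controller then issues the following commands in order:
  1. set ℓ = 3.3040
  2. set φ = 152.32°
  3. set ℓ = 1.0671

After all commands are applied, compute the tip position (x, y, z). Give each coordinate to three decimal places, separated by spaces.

-0.396 0.208 0.930

initial: κ=0.8408, φ=131.75°, ℓ=0.5948
cmd 1: set ℓ=3.3040 → (κ,φ,ℓ)=(0.8408,131.75°,3.3040) → tip=(-1.5322,1.7166,0.4230)
cmd 2: set φ=152.32° → (κ,φ,ℓ)=(0.8408,152.32°,3.3040) → tip=(-2.0376,1.0689,0.4230)
cmd 3: set ℓ=1.0671 → (κ,φ,ℓ)=(0.8408,152.32°,1.0671) → tip=(-0.3962,0.2079,0.9296)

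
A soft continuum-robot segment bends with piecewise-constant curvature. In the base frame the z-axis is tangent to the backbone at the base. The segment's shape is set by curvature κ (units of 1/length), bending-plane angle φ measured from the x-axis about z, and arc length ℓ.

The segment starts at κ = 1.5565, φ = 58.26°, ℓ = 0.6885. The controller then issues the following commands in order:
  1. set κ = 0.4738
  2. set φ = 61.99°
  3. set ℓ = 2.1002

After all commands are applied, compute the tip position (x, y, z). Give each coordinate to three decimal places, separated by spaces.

initial: κ=1.5565, φ=58.26°, ℓ=0.6885
cmd 1: set κ=0.4738 → (κ,φ,ℓ)=(0.4738,58.26°,0.6885) → tip=(0.0586,0.0947,0.6764)
cmd 2: set φ=61.99° → (κ,φ,ℓ)=(0.4738,61.99°,0.6885) → tip=(0.0523,0.0983,0.6764)
cmd 3: set ℓ=2.1002 → (κ,φ,ℓ)=(0.4738,61.99°,2.1002) → tip=(0.4515,0.8489,1.7704)

0.452 0.849 1.770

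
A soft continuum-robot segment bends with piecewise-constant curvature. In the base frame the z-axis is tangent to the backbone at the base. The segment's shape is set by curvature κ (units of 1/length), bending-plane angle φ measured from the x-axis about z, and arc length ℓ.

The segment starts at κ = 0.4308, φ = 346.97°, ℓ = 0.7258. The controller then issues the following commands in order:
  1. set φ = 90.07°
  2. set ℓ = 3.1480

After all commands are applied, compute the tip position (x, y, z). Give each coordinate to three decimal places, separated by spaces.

initial: κ=0.4308, φ=346.97°, ℓ=0.7258
cmd 1: set φ=90.07° → (κ,φ,ℓ)=(0.4308,90.07°,0.7258) → tip=(-0.0001,0.1125,0.7140)
cmd 2: set ℓ=3.1480 → (κ,φ,ℓ)=(0.4308,90.07°,3.1480) → tip=(-0.0022,1.8268,2.2680)

-0.002 1.827 2.268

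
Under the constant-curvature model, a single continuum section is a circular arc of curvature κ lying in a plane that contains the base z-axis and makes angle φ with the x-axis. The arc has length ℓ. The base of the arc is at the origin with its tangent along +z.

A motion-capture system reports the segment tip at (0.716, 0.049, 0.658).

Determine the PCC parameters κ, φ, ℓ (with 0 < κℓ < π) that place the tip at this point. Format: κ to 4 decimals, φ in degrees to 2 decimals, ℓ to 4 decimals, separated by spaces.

ρ = √(x²+y²) = √(0.716² + 0.049²) = 0.71767
φ = atan2(y, x) mod 360° = atan2(0.049, 0.716) = 3.9150°
|p|² = ρ² + z² = 0.71767² + 0.658² = 0.94802
κ = 2ρ / |p|² = 2×0.71767 / 0.94802 = 1.51405
θ = 2·atan2(ρ, z) = 2·atan2(0.71767, 0.658) = 1.65750 rad
ℓ = θ/κ = 1.65750/1.51405 = 1.09475

1.5140 3.91 1.0947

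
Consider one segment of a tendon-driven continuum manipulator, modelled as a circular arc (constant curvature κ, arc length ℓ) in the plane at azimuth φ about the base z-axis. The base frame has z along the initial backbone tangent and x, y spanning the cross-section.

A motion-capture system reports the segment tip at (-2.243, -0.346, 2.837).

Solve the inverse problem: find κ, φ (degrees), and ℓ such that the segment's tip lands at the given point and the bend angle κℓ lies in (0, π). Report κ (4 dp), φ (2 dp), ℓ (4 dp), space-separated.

ρ = √(x²+y²) = √(-2.243² + -0.346²) = 2.26953
φ = atan2(y, x) mod 360° = atan2(-0.346, -2.243) = 188.7692°
|p|² = ρ² + z² = 2.26953² + 2.837² = 13.19933
κ = 2ρ / |p|² = 2×2.26953 / 13.19933 = 0.34389
θ = 2·atan2(ρ, z) = 2·atan2(2.26953, 2.837) = 1.34945 rad
ℓ = θ/κ = 1.34945/0.34389 = 3.92413

0.3439 188.77 3.9241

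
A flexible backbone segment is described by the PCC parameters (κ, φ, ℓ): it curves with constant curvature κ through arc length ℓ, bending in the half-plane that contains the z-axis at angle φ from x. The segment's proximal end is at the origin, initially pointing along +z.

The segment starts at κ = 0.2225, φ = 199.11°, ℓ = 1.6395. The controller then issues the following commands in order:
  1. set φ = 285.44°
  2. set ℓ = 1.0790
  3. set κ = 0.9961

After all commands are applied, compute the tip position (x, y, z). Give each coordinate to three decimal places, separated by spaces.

initial: κ=0.2225, φ=199.11°, ℓ=1.6395
cmd 1: set φ=285.44° → (κ,φ,ℓ)=(0.2225,285.44°,1.6395) → tip=(0.0787,-0.2851,1.6034)
cmd 2: set ℓ=1.0790 → (κ,φ,ℓ)=(0.2225,285.44°,1.0790) → tip=(0.0343,-0.1242,1.0687)
cmd 3: set κ=0.9961 → (κ,φ,ℓ)=(0.9961,285.44°,1.0790) → tip=(0.1401,-0.5071,0.8829)

0.140 -0.507 0.883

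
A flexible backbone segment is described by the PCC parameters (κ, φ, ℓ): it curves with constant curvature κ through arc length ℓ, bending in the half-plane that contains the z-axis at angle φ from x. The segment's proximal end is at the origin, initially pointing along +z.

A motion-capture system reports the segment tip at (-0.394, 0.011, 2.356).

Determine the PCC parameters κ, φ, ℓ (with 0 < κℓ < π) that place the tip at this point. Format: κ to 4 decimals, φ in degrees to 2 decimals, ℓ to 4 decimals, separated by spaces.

0.1382 178.40 2.3997

ρ = √(x²+y²) = √(-0.394² + 0.011²) = 0.39415
φ = atan2(y, x) mod 360° = atan2(0.011, -0.394) = 178.4008°
|p|² = ρ² + z² = 0.39415² + 2.356² = 5.70609
κ = 2ρ / |p|² = 2×0.39415 / 5.70609 = 0.13815
θ = 2·atan2(ρ, z) = 2·atan2(0.39415, 2.356) = 0.33153 rad
ℓ = θ/κ = 0.33153/0.13815 = 2.39972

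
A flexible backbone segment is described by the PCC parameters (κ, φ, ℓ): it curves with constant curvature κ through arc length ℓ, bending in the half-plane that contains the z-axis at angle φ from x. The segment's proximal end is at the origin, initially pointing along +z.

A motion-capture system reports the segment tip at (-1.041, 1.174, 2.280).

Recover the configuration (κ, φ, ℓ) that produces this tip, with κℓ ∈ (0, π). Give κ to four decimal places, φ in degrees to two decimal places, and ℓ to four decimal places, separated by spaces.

ρ = √(x²+y²) = √(-1.041² + 1.174²) = 1.56906
φ = atan2(y, x) mod 360° = atan2(1.174, -1.041) = 131.5638°
|p|² = ρ² + z² = 1.56906² + 2.280² = 7.66036
κ = 2ρ / |p|² = 2×1.56906 / 7.66036 = 0.40966
θ = 2·atan2(ρ, z) = 2·atan2(1.56906, 2.280) = 1.20551 rad
ℓ = θ/κ = 1.20551/0.40966 = 2.94271

0.4097 131.56 2.9427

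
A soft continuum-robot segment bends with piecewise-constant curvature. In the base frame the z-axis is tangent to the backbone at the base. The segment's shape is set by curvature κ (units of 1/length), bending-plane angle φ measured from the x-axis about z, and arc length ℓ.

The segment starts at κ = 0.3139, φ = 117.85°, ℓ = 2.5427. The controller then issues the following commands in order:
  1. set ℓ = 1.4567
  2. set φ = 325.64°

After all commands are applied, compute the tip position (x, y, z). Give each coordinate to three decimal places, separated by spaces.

initial: κ=0.3139, φ=117.85°, ℓ=2.5427
cmd 1: set ℓ=1.4567 → (κ,φ,ℓ)=(0.3139,117.85°,1.4567) → tip=(-0.1529,0.2894,1.4065)
cmd 2: set φ=325.64° → (κ,φ,ℓ)=(0.3139,325.64°,1.4567) → tip=(0.2702,-0.1847,1.4065)

0.270 -0.185 1.406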